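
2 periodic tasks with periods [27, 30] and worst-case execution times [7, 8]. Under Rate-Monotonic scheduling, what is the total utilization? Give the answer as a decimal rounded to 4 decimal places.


Compute individual utilizations (exact fractions):
  Task 1: C/T = 7/27 (approx. 0.2593)
  Task 2: C/T = 8/30 = 4/15 (approx. 0.2667)
Total utilization U = 7/27 + 4/15 = 71/135
Rounded to 4 decimal places: U = 0.5259
RM (Liu & Layland) bound for 2 tasks = 0.828427; compare with U = 71/135 (approx. 0.525926)
U <= bound, so schedulable by RM sufficient condition.

0.5259


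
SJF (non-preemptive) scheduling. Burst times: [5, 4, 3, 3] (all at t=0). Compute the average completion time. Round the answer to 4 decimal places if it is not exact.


SJF order (ascending): [3, 3, 4, 5]
Completion times:
  Job 1: burst=3, C=3
  Job 2: burst=3, C=6
  Job 3: burst=4, C=10
  Job 4: burst=5, C=15
Average completion = 34/4 = 8.5

8.5


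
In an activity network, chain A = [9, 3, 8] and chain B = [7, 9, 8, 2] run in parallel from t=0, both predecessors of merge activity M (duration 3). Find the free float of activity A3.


ES(A3) = sum of predecessors on chain A = 12
EF(A3) = ES + duration = 12 + 8 = 20
Successor of A3 is M. ES(M) = max(sum(A), sum(B)) = max(20, 26) = 26
Free float = ES(successor) - EF(current) = 26 - 20 = 6

6


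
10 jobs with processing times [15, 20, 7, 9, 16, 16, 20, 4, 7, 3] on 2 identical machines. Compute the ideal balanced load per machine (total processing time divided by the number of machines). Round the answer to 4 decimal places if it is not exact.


Total processing time = 15 + 20 + 7 + 9 + 16 + 16 + 20 + 4 + 7 + 3 = 117
Number of machines = 2
Ideal balanced load = 117 / 2 = 58.5

58.5


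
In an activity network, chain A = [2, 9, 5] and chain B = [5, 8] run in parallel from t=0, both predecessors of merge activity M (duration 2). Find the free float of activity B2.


ES(B2) = sum of predecessors on chain B = 5
EF(B2) = ES + duration = 5 + 8 = 13
Successor of B2 is M. ES(M) = max(sum(A), sum(B)) = max(16, 13) = 16
Free float = ES(successor) - EF(current) = 16 - 13 = 3

3


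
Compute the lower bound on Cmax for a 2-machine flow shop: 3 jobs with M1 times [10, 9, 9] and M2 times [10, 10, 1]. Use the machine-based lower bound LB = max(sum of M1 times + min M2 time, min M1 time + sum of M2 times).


LB1 = sum(M1 times) + min(M2 times) = 28 + 1 = 29
LB2 = min(M1 times) + sum(M2 times) = 9 + 21 = 30
Lower bound = max(LB1, LB2) = max(29, 30) = 30

30


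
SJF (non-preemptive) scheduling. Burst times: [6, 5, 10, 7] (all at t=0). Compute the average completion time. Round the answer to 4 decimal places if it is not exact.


SJF order (ascending): [5, 6, 7, 10]
Completion times:
  Job 1: burst=5, C=5
  Job 2: burst=6, C=11
  Job 3: burst=7, C=18
  Job 4: burst=10, C=28
Average completion = 62/4 = 15.5

15.5


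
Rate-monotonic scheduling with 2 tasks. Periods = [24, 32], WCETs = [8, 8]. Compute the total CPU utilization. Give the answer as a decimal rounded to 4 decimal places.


Compute individual utilizations (exact fractions):
  Task 1: C/T = 8/24 = 1/3 (approx. 0.3333)
  Task 2: C/T = 8/32 = 1/4 (approx. 0.25)
Total utilization U = 1/3 + 1/4 = 7/12
Rounded to 4 decimal places: U = 0.5833
RM (Liu & Layland) bound for 2 tasks = 0.828427; compare with U = 7/12 (approx. 0.583333)
U <= bound, so schedulable by RM sufficient condition.

0.5833


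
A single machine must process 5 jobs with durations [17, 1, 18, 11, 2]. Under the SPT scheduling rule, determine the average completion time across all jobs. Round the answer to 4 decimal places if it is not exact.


Sort jobs by processing time (SPT order): [1, 2, 11, 17, 18]
Compute completion times sequentially:
  Job 1: processing = 1, completes at 1
  Job 2: processing = 2, completes at 3
  Job 3: processing = 11, completes at 14
  Job 4: processing = 17, completes at 31
  Job 5: processing = 18, completes at 49
Sum of completion times = 98
Average completion time = 98/5 = 19.6

19.6


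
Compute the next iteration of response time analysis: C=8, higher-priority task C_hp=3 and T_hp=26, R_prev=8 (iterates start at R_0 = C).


R_next = C + ceil(R_prev / T_hp) * C_hp
ceil(8 / 26) = ceil(0.3077) = 1
Interference = 1 * 3 = 3
R_next = 8 + 3 = 11

11


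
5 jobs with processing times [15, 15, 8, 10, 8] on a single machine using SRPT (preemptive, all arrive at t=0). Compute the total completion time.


Since all jobs arrive at t=0, SRPT equals SPT ordering.
SPT order: [8, 8, 10, 15, 15]
Completion times:
  Job 1: p=8, C=8
  Job 2: p=8, C=16
  Job 3: p=10, C=26
  Job 4: p=15, C=41
  Job 5: p=15, C=56
Total completion time = 8 + 16 + 26 + 41 + 56 = 147

147


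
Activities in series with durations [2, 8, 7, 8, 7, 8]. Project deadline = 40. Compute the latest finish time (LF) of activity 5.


LF(activity 5) = deadline - sum of successor durations
Successors: activities 6 through 6 with durations [8]
Sum of successor durations = 8
LF = 40 - 8 = 32

32


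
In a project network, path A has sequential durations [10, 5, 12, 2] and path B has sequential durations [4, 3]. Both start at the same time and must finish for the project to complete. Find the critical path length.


Path A total = 10 + 5 + 12 + 2 = 29
Path B total = 4 + 3 = 7
Critical path = longest path = max(29, 7) = 29

29


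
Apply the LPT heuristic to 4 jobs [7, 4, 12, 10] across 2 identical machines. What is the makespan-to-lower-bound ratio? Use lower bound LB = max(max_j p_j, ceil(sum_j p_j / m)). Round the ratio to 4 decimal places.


LPT order: [12, 10, 7, 4]
Machine loads after assignment: [16, 17]
LPT makespan = 17
Lower bound = max(max_job, ceil(total/2)) = max(12, 17) = 17
Ratio = 17 / 17 = 1.0

1.0


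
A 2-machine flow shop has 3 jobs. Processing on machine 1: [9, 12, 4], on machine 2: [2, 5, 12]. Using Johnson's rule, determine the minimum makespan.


Apply Johnson's rule:
  Group 1 (a <= b): [(3, 4, 12)]
  Group 2 (a > b): [(2, 12, 5), (1, 9, 2)]
Optimal job order: [3, 2, 1]
Schedule:
  Job 3: M1 done at 4, M2 done at 16
  Job 2: M1 done at 16, M2 done at 21
  Job 1: M1 done at 25, M2 done at 27
Makespan = 27

27


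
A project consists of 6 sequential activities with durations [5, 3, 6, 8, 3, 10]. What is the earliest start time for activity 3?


Activity 3 starts after activities 1 through 2 complete.
Predecessor durations: [5, 3]
ES = 5 + 3 = 8

8


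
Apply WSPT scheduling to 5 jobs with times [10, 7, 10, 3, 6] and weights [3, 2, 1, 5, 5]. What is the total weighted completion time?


Compute p/w ratios and sort ascending (WSPT): [(3, 5), (6, 5), (10, 3), (7, 2), (10, 1)]
Compute weighted completion times:
  Job (p=3,w=5): C=3, w*C=5*3=15
  Job (p=6,w=5): C=9, w*C=5*9=45
  Job (p=10,w=3): C=19, w*C=3*19=57
  Job (p=7,w=2): C=26, w*C=2*26=52
  Job (p=10,w=1): C=36, w*C=1*36=36
Total weighted completion time = 205

205


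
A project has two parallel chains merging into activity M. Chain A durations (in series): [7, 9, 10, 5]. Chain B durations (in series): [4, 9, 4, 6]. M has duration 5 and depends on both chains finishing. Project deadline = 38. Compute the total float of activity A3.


Forward pass: ES(A3) = sum of predecessors on chain A = 16
EF = ES + duration = 16 + 10 = 26
Backward pass: LF(M) = deadline = 38; LS(M) = 38 - 5 = 33
LF(A3) = LS(M) - sum(successors on chain A) = 33 - 5 = 28
LS = LF - duration = 28 - 10 = 18
Total float = LS - ES = 18 - 16 = 2

2


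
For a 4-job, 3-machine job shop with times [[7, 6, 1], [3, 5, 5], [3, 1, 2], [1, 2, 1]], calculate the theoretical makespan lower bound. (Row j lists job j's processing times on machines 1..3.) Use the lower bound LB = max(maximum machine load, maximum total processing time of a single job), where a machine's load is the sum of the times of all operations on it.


Machine loads:
  Machine 1: 7 + 3 + 3 + 1 = 14
  Machine 2: 6 + 5 + 1 + 2 = 14
  Machine 3: 1 + 5 + 2 + 1 = 9
Max machine load = 14
Job totals:
  Job 1: 14
  Job 2: 13
  Job 3: 6
  Job 4: 4
Max job total = 14
Lower bound = max(14, 14) = 14

14


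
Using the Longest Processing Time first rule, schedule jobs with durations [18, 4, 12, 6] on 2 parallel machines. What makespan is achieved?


Sort jobs in decreasing order (LPT): [18, 12, 6, 4]
Assign each job to the least loaded machine:
  Machine 1: jobs [18, 4], load = 22
  Machine 2: jobs [12, 6], load = 18
Makespan = max load = 22

22


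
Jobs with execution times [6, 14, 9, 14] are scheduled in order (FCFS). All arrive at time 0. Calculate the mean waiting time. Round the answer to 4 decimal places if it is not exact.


FCFS order (as given): [6, 14, 9, 14]
Waiting times:
  Job 1: wait = 0
  Job 2: wait = 6
  Job 3: wait = 20
  Job 4: wait = 29
Sum of waiting times = 55
Average waiting time = 55/4 = 13.75

13.75


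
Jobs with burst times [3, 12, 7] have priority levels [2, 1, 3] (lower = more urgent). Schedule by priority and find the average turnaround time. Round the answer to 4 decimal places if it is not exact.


Sort by priority (ascending = highest first):
Order: [(1, 12), (2, 3), (3, 7)]
Completion times:
  Priority 1, burst=12, C=12
  Priority 2, burst=3, C=15
  Priority 3, burst=7, C=22
Average turnaround = 49/3 = 16.3333

16.3333


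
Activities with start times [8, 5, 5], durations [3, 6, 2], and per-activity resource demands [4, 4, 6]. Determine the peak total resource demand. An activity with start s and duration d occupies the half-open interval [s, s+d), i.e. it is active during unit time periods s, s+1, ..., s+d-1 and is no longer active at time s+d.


Each activity i is active on [start_i, start_i + duration_i).
Compute total resource usage per time slot:
  t=0: active resources = [], total = 0
  t=1: active resources = [], total = 0
  t=2: active resources = [], total = 0
  t=3: active resources = [], total = 0
  t=4: active resources = [], total = 0
  t=5: active resources = [4, 6], total = 10
  t=6: active resources = [4, 6], total = 10
  t=7: active resources = [4], total = 4
  t=8: active resources = [4, 4], total = 8
  t=9: active resources = [4, 4], total = 8
  t=10: active resources = [4, 4], total = 8
Peak resource demand = 10

10


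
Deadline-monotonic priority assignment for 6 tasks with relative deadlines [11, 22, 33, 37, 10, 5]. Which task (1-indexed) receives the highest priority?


Sort tasks by relative deadline (ascending):
  Task 6: deadline = 5
  Task 5: deadline = 10
  Task 1: deadline = 11
  Task 2: deadline = 22
  Task 3: deadline = 33
  Task 4: deadline = 37
Priority order (highest first): [6, 5, 1, 2, 3, 4]
Highest priority task = 6

6


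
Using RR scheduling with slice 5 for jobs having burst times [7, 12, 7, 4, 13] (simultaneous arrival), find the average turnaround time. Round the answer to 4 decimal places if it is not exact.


Time quantum = 5
Execution trace:
  J1 runs 5 units, time = 5
  J2 runs 5 units, time = 10
  J3 runs 5 units, time = 15
  J4 runs 4 units, time = 19
  J5 runs 5 units, time = 24
  J1 runs 2 units, time = 26
  J2 runs 5 units, time = 31
  J3 runs 2 units, time = 33
  J5 runs 5 units, time = 38
  J2 runs 2 units, time = 40
  J5 runs 3 units, time = 43
Finish times: [26, 40, 33, 19, 43]
Average turnaround = 161/5 = 32.2

32.2


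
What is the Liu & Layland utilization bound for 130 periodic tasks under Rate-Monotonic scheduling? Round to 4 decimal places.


Compute 2^(1/130) = 1.0053461413
Subtract 1: 1.0053461413 - 1 = 0.0053461413
Multiply by n: 130 * 0.0053461413 = 0.6949983690
Round to 4 dp: 0.6950

0.6950


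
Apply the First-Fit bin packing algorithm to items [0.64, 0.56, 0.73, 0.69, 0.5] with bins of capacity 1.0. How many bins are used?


Place items sequentially using First-Fit:
  Item 0.64 -> new Bin 1
  Item 0.56 -> new Bin 2
  Item 0.73 -> new Bin 3
  Item 0.69 -> new Bin 4
  Item 0.5 -> new Bin 5
Total bins used = 5

5


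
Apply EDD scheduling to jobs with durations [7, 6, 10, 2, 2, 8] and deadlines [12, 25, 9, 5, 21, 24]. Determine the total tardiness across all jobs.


Sort by due date (EDD order): [(2, 5), (10, 9), (7, 12), (2, 21), (8, 24), (6, 25)]
Compute completion times and tardiness:
  Job 1: p=2, d=5, C=2, tardiness=max(0,2-5)=0
  Job 2: p=10, d=9, C=12, tardiness=max(0,12-9)=3
  Job 3: p=7, d=12, C=19, tardiness=max(0,19-12)=7
  Job 4: p=2, d=21, C=21, tardiness=max(0,21-21)=0
  Job 5: p=8, d=24, C=29, tardiness=max(0,29-24)=5
  Job 6: p=6, d=25, C=35, tardiness=max(0,35-25)=10
Total tardiness = 25

25


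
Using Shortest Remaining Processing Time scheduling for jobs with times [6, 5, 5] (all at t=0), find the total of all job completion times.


Since all jobs arrive at t=0, SRPT equals SPT ordering.
SPT order: [5, 5, 6]
Completion times:
  Job 1: p=5, C=5
  Job 2: p=5, C=10
  Job 3: p=6, C=16
Total completion time = 5 + 10 + 16 = 31

31


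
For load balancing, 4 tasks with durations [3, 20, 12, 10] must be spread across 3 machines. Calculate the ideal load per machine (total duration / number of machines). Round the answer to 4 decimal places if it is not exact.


Total processing time = 3 + 20 + 12 + 10 = 45
Number of machines = 3
Ideal balanced load = 45 / 3 = 15.0

15.0


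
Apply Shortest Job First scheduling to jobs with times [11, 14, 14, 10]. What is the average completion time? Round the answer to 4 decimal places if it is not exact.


SJF order (ascending): [10, 11, 14, 14]
Completion times:
  Job 1: burst=10, C=10
  Job 2: burst=11, C=21
  Job 3: burst=14, C=35
  Job 4: burst=14, C=49
Average completion = 115/4 = 28.75

28.75


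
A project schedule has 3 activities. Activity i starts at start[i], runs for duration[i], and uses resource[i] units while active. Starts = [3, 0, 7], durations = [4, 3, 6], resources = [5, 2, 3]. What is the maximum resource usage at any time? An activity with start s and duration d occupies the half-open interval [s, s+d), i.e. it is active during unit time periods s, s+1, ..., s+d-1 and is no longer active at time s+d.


Each activity i is active on [start_i, start_i + duration_i).
Compute total resource usage per time slot:
  t=0: active resources = [2], total = 2
  t=1: active resources = [2], total = 2
  t=2: active resources = [2], total = 2
  t=3: active resources = [5], total = 5
  t=4: active resources = [5], total = 5
  t=5: active resources = [5], total = 5
  t=6: active resources = [5], total = 5
  t=7: active resources = [3], total = 3
  t=8: active resources = [3], total = 3
  t=9: active resources = [3], total = 3
  t=10: active resources = [3], total = 3
  t=11: active resources = [3], total = 3
  t=12: active resources = [3], total = 3
Peak resource demand = 5

5


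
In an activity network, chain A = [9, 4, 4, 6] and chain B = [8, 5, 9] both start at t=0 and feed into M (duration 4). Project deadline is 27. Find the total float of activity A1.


Forward pass: ES(A1) = sum of predecessors on chain A = 0
EF = ES + duration = 0 + 9 = 9
Backward pass: LF(M) = deadline = 27; LS(M) = 27 - 4 = 23
LF(A1) = LS(M) - sum(successors on chain A) = 23 - 14 = 9
LS = LF - duration = 9 - 9 = 0
Total float = LS - ES = 0 - 0 = 0

0


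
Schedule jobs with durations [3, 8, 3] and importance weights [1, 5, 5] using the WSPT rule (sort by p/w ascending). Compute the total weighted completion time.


Compute p/w ratios and sort ascending (WSPT): [(3, 5), (8, 5), (3, 1)]
Compute weighted completion times:
  Job (p=3,w=5): C=3, w*C=5*3=15
  Job (p=8,w=5): C=11, w*C=5*11=55
  Job (p=3,w=1): C=14, w*C=1*14=14
Total weighted completion time = 84

84


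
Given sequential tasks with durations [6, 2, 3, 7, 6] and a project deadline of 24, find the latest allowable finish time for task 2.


LF(activity 2) = deadline - sum of successor durations
Successors: activities 3 through 5 with durations [3, 7, 6]
Sum of successor durations = 16
LF = 24 - 16 = 8

8


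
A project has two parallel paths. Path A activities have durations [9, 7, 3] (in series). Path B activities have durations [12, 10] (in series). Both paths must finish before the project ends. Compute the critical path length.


Path A total = 9 + 7 + 3 = 19
Path B total = 12 + 10 = 22
Critical path = longest path = max(19, 22) = 22

22


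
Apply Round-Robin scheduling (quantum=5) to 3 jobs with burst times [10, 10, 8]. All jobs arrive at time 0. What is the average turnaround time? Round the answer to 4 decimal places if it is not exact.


Time quantum = 5
Execution trace:
  J1 runs 5 units, time = 5
  J2 runs 5 units, time = 10
  J3 runs 5 units, time = 15
  J1 runs 5 units, time = 20
  J2 runs 5 units, time = 25
  J3 runs 3 units, time = 28
Finish times: [20, 25, 28]
Average turnaround = 73/3 = 24.3333

24.3333


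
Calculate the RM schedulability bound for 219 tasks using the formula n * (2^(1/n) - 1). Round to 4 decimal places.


Compute 2^(1/219) = 1.0031700697
Subtract 1: 1.0031700697 - 1 = 0.0031700697
Multiply by n: 219 * 0.0031700697 = 0.6942452643
Round to 4 dp: 0.6942

0.6942


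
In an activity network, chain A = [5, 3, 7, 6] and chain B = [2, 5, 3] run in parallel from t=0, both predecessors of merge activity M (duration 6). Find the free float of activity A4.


ES(A4) = sum of predecessors on chain A = 15
EF(A4) = ES + duration = 15 + 6 = 21
Successor of A4 is M. ES(M) = max(sum(A), sum(B)) = max(21, 10) = 21
Free float = ES(successor) - EF(current) = 21 - 21 = 0

0


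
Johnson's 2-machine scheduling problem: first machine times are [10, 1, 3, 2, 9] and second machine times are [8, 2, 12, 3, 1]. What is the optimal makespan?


Apply Johnson's rule:
  Group 1 (a <= b): [(2, 1, 2), (4, 2, 3), (3, 3, 12)]
  Group 2 (a > b): [(1, 10, 8), (5, 9, 1)]
Optimal job order: [2, 4, 3, 1, 5]
Schedule:
  Job 2: M1 done at 1, M2 done at 3
  Job 4: M1 done at 3, M2 done at 6
  Job 3: M1 done at 6, M2 done at 18
  Job 1: M1 done at 16, M2 done at 26
  Job 5: M1 done at 25, M2 done at 27
Makespan = 27

27


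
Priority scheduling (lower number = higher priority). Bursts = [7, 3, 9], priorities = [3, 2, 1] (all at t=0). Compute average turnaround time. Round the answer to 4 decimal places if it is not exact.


Sort by priority (ascending = highest first):
Order: [(1, 9), (2, 3), (3, 7)]
Completion times:
  Priority 1, burst=9, C=9
  Priority 2, burst=3, C=12
  Priority 3, burst=7, C=19
Average turnaround = 40/3 = 13.3333

13.3333


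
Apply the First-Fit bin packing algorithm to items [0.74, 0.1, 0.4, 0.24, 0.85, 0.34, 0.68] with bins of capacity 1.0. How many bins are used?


Place items sequentially using First-Fit:
  Item 0.74 -> new Bin 1
  Item 0.1 -> Bin 1 (now 0.84)
  Item 0.4 -> new Bin 2
  Item 0.24 -> Bin 2 (now 0.64)
  Item 0.85 -> new Bin 3
  Item 0.34 -> Bin 2 (now 0.98)
  Item 0.68 -> new Bin 4
Total bins used = 4

4


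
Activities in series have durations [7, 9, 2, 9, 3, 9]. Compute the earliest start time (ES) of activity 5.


Activity 5 starts after activities 1 through 4 complete.
Predecessor durations: [7, 9, 2, 9]
ES = 7 + 9 + 2 + 9 = 27

27


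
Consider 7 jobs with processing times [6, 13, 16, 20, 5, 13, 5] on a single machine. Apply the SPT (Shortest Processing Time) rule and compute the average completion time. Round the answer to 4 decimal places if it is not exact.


Sort jobs by processing time (SPT order): [5, 5, 6, 13, 13, 16, 20]
Compute completion times sequentially:
  Job 1: processing = 5, completes at 5
  Job 2: processing = 5, completes at 10
  Job 3: processing = 6, completes at 16
  Job 4: processing = 13, completes at 29
  Job 5: processing = 13, completes at 42
  Job 6: processing = 16, completes at 58
  Job 7: processing = 20, completes at 78
Sum of completion times = 238
Average completion time = 238/7 = 34.0

34.0


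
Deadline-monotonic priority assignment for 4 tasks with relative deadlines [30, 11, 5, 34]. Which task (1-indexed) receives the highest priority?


Sort tasks by relative deadline (ascending):
  Task 3: deadline = 5
  Task 2: deadline = 11
  Task 1: deadline = 30
  Task 4: deadline = 34
Priority order (highest first): [3, 2, 1, 4]
Highest priority task = 3

3


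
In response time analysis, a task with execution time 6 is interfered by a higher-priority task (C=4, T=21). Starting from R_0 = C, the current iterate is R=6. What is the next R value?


R_next = C + ceil(R_prev / T_hp) * C_hp
ceil(6 / 21) = ceil(0.2857) = 1
Interference = 1 * 4 = 4
R_next = 6 + 4 = 10

10


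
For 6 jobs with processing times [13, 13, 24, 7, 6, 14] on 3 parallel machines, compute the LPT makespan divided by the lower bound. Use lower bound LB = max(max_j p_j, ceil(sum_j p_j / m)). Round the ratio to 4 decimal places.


LPT order: [24, 14, 13, 13, 7, 6]
Machine loads after assignment: [24, 27, 26]
LPT makespan = 27
Lower bound = max(max_job, ceil(total/3)) = max(24, 26) = 26
Ratio = 27 / 26 = 1.0385

1.0385


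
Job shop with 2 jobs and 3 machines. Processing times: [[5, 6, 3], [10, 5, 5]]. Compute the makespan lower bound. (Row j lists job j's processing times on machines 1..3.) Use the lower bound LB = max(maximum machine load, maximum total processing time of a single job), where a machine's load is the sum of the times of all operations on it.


Machine loads:
  Machine 1: 5 + 10 = 15
  Machine 2: 6 + 5 = 11
  Machine 3: 3 + 5 = 8
Max machine load = 15
Job totals:
  Job 1: 14
  Job 2: 20
Max job total = 20
Lower bound = max(15, 20) = 20

20


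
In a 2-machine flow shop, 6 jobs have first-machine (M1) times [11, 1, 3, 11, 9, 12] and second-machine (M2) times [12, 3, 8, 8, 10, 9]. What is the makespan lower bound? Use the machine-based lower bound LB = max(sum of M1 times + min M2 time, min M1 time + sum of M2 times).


LB1 = sum(M1 times) + min(M2 times) = 47 + 3 = 50
LB2 = min(M1 times) + sum(M2 times) = 1 + 50 = 51
Lower bound = max(LB1, LB2) = max(50, 51) = 51

51


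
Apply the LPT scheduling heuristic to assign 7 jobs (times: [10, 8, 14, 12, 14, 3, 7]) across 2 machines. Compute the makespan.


Sort jobs in decreasing order (LPT): [14, 14, 12, 10, 8, 7, 3]
Assign each job to the least loaded machine:
  Machine 1: jobs [14, 12, 7], load = 33
  Machine 2: jobs [14, 10, 8, 3], load = 35
Makespan = max load = 35

35


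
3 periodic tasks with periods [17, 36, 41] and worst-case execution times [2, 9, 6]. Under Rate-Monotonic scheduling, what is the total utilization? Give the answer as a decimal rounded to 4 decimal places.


Compute individual utilizations (exact fractions):
  Task 1: C/T = 2/17 (approx. 0.1176)
  Task 2: C/T = 9/36 = 1/4 (approx. 0.25)
  Task 3: C/T = 6/41 (approx. 0.1463)
Total utilization U = 2/17 + 1/4 + 6/41 = 1433/2788
Rounded to 4 decimal places: U = 0.5140
RM (Liu & Layland) bound for 3 tasks = 0.779763; compare with U = 1433/2788 (approx. 0.513989)
U <= bound, so schedulable by RM sufficient condition.

0.5140


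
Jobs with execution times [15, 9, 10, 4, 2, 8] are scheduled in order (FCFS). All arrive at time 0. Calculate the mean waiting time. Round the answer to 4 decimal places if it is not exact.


FCFS order (as given): [15, 9, 10, 4, 2, 8]
Waiting times:
  Job 1: wait = 0
  Job 2: wait = 15
  Job 3: wait = 24
  Job 4: wait = 34
  Job 5: wait = 38
  Job 6: wait = 40
Sum of waiting times = 151
Average waiting time = 151/6 = 25.1667

25.1667


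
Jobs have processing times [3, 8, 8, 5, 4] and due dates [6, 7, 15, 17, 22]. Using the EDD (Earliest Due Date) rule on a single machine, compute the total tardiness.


Sort by due date (EDD order): [(3, 6), (8, 7), (8, 15), (5, 17), (4, 22)]
Compute completion times and tardiness:
  Job 1: p=3, d=6, C=3, tardiness=max(0,3-6)=0
  Job 2: p=8, d=7, C=11, tardiness=max(0,11-7)=4
  Job 3: p=8, d=15, C=19, tardiness=max(0,19-15)=4
  Job 4: p=5, d=17, C=24, tardiness=max(0,24-17)=7
  Job 5: p=4, d=22, C=28, tardiness=max(0,28-22)=6
Total tardiness = 21

21


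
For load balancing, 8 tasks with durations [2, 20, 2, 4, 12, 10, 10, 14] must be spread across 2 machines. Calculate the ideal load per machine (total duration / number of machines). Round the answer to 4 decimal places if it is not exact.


Total processing time = 2 + 20 + 2 + 4 + 12 + 10 + 10 + 14 = 74
Number of machines = 2
Ideal balanced load = 74 / 2 = 37.0

37.0


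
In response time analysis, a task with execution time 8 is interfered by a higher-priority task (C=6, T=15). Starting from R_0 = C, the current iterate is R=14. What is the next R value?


R_next = C + ceil(R_prev / T_hp) * C_hp
ceil(14 / 15) = ceil(0.9333) = 1
Interference = 1 * 6 = 6
R_next = 8 + 6 = 14
R_next = R_prev, so the iteration has converged (response time = 14).

14


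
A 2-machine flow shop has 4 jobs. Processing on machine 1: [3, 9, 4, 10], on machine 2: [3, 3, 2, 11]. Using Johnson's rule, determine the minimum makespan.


Apply Johnson's rule:
  Group 1 (a <= b): [(1, 3, 3), (4, 10, 11)]
  Group 2 (a > b): [(2, 9, 3), (3, 4, 2)]
Optimal job order: [1, 4, 2, 3]
Schedule:
  Job 1: M1 done at 3, M2 done at 6
  Job 4: M1 done at 13, M2 done at 24
  Job 2: M1 done at 22, M2 done at 27
  Job 3: M1 done at 26, M2 done at 29
Makespan = 29

29


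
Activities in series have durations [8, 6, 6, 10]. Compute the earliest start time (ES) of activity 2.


Activity 2 starts after activities 1 through 1 complete.
Predecessor durations: [8]
ES = 8 = 8

8


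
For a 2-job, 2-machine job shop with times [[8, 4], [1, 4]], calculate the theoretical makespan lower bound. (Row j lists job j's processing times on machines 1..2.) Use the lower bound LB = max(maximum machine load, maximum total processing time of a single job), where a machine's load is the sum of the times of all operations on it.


Machine loads:
  Machine 1: 8 + 1 = 9
  Machine 2: 4 + 4 = 8
Max machine load = 9
Job totals:
  Job 1: 12
  Job 2: 5
Max job total = 12
Lower bound = max(9, 12) = 12

12


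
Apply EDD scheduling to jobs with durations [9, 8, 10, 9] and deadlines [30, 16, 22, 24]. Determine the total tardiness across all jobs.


Sort by due date (EDD order): [(8, 16), (10, 22), (9, 24), (9, 30)]
Compute completion times and tardiness:
  Job 1: p=8, d=16, C=8, tardiness=max(0,8-16)=0
  Job 2: p=10, d=22, C=18, tardiness=max(0,18-22)=0
  Job 3: p=9, d=24, C=27, tardiness=max(0,27-24)=3
  Job 4: p=9, d=30, C=36, tardiness=max(0,36-30)=6
Total tardiness = 9

9


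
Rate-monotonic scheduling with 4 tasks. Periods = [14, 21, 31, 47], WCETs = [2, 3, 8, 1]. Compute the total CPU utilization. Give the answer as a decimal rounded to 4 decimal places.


Compute individual utilizations (exact fractions):
  Task 1: C/T = 2/14 = 1/7 (approx. 0.1429)
  Task 2: C/T = 3/21 = 1/7 (approx. 0.1429)
  Task 3: C/T = 8/31 (approx. 0.2581)
  Task 4: C/T = 1/47 (approx. 0.0213)
Total utilization U = 1/7 + 1/7 + 8/31 + 1/47 = 5763/10199
Rounded to 4 decimal places: U = 0.5651
RM (Liu & Layland) bound for 4 tasks = 0.756828; compare with U = 5763/10199 (approx. 0.565055)
U <= bound, so schedulable by RM sufficient condition.

0.5651


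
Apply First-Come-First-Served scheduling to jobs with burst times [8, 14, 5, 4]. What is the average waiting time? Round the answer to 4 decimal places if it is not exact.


FCFS order (as given): [8, 14, 5, 4]
Waiting times:
  Job 1: wait = 0
  Job 2: wait = 8
  Job 3: wait = 22
  Job 4: wait = 27
Sum of waiting times = 57
Average waiting time = 57/4 = 14.25

14.25


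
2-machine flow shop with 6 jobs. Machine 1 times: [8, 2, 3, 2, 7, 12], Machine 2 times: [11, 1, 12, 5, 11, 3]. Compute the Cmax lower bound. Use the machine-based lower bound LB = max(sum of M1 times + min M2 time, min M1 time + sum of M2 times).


LB1 = sum(M1 times) + min(M2 times) = 34 + 1 = 35
LB2 = min(M1 times) + sum(M2 times) = 2 + 43 = 45
Lower bound = max(LB1, LB2) = max(35, 45) = 45

45


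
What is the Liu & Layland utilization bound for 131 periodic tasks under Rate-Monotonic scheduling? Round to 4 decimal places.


Compute 2^(1/131) = 1.0053052230
Subtract 1: 1.0053052230 - 1 = 0.0053052230
Multiply by n: 131 * 0.0053052230 = 0.6949842130
Round to 4 dp: 0.6950

0.6950


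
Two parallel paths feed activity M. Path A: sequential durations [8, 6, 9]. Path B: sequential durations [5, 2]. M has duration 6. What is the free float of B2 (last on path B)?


ES(B2) = sum of predecessors on chain B = 5
EF(B2) = ES + duration = 5 + 2 = 7
Successor of B2 is M. ES(M) = max(sum(A), sum(B)) = max(23, 7) = 23
Free float = ES(successor) - EF(current) = 23 - 7 = 16

16


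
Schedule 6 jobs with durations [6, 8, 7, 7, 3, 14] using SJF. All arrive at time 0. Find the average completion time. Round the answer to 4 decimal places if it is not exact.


SJF order (ascending): [3, 6, 7, 7, 8, 14]
Completion times:
  Job 1: burst=3, C=3
  Job 2: burst=6, C=9
  Job 3: burst=7, C=16
  Job 4: burst=7, C=23
  Job 5: burst=8, C=31
  Job 6: burst=14, C=45
Average completion = 127/6 = 21.1667

21.1667


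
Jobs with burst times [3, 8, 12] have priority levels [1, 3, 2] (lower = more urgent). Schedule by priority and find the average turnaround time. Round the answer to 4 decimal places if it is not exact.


Sort by priority (ascending = highest first):
Order: [(1, 3), (2, 12), (3, 8)]
Completion times:
  Priority 1, burst=3, C=3
  Priority 2, burst=12, C=15
  Priority 3, burst=8, C=23
Average turnaround = 41/3 = 13.6667

13.6667


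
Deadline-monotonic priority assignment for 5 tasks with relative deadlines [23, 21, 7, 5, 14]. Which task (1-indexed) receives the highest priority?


Sort tasks by relative deadline (ascending):
  Task 4: deadline = 5
  Task 3: deadline = 7
  Task 5: deadline = 14
  Task 2: deadline = 21
  Task 1: deadline = 23
Priority order (highest first): [4, 3, 5, 2, 1]
Highest priority task = 4

4


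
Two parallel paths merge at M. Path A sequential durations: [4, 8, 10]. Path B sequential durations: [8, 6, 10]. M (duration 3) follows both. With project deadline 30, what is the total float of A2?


Forward pass: ES(A2) = sum of predecessors on chain A = 4
EF = ES + duration = 4 + 8 = 12
Backward pass: LF(M) = deadline = 30; LS(M) = 30 - 3 = 27
LF(A2) = LS(M) - sum(successors on chain A) = 27 - 10 = 17
LS = LF - duration = 17 - 8 = 9
Total float = LS - ES = 9 - 4 = 5

5


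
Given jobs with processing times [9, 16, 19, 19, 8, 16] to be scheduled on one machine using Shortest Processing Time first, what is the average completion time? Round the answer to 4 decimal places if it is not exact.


Sort jobs by processing time (SPT order): [8, 9, 16, 16, 19, 19]
Compute completion times sequentially:
  Job 1: processing = 8, completes at 8
  Job 2: processing = 9, completes at 17
  Job 3: processing = 16, completes at 33
  Job 4: processing = 16, completes at 49
  Job 5: processing = 19, completes at 68
  Job 6: processing = 19, completes at 87
Sum of completion times = 262
Average completion time = 262/6 = 43.6667

43.6667


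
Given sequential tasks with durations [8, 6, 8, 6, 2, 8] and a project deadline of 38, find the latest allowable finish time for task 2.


LF(activity 2) = deadline - sum of successor durations
Successors: activities 3 through 6 with durations [8, 6, 2, 8]
Sum of successor durations = 24
LF = 38 - 24 = 14

14


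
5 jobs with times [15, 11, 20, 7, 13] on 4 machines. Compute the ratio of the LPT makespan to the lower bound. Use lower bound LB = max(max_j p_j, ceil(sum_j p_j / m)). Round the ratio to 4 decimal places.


LPT order: [20, 15, 13, 11, 7]
Machine loads after assignment: [20, 15, 13, 18]
LPT makespan = 20
Lower bound = max(max_job, ceil(total/4)) = max(20, 17) = 20
Ratio = 20 / 20 = 1.0

1.0


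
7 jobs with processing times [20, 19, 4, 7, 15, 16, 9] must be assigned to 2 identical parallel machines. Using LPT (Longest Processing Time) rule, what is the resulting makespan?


Sort jobs in decreasing order (LPT): [20, 19, 16, 15, 9, 7, 4]
Assign each job to the least loaded machine:
  Machine 1: jobs [20, 15, 9], load = 44
  Machine 2: jobs [19, 16, 7, 4], load = 46
Makespan = max load = 46

46


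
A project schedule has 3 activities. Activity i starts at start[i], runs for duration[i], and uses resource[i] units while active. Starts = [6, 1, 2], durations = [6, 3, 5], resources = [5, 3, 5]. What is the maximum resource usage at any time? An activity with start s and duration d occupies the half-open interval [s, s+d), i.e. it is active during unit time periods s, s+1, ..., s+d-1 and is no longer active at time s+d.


Each activity i is active on [start_i, start_i + duration_i).
Compute total resource usage per time slot:
  t=0: active resources = [], total = 0
  t=1: active resources = [3], total = 3
  t=2: active resources = [3, 5], total = 8
  t=3: active resources = [3, 5], total = 8
  t=4: active resources = [5], total = 5
  t=5: active resources = [5], total = 5
  t=6: active resources = [5, 5], total = 10
  t=7: active resources = [5], total = 5
  t=8: active resources = [5], total = 5
  t=9: active resources = [5], total = 5
  t=10: active resources = [5], total = 5
  t=11: active resources = [5], total = 5
Peak resource demand = 10

10


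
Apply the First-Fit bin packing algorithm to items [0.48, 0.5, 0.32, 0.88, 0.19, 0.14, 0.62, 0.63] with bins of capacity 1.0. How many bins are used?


Place items sequentially using First-Fit:
  Item 0.48 -> new Bin 1
  Item 0.5 -> Bin 1 (now 0.98)
  Item 0.32 -> new Bin 2
  Item 0.88 -> new Bin 3
  Item 0.19 -> Bin 2 (now 0.51)
  Item 0.14 -> Bin 2 (now 0.65)
  Item 0.62 -> new Bin 4
  Item 0.63 -> new Bin 5
Total bins used = 5

5


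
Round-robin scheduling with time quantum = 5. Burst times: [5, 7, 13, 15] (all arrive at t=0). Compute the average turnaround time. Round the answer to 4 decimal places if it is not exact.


Time quantum = 5
Execution trace:
  J1 runs 5 units, time = 5
  J2 runs 5 units, time = 10
  J3 runs 5 units, time = 15
  J4 runs 5 units, time = 20
  J2 runs 2 units, time = 22
  J3 runs 5 units, time = 27
  J4 runs 5 units, time = 32
  J3 runs 3 units, time = 35
  J4 runs 5 units, time = 40
Finish times: [5, 22, 35, 40]
Average turnaround = 102/4 = 25.5

25.5


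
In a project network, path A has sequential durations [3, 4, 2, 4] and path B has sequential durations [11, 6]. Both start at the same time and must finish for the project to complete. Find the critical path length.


Path A total = 3 + 4 + 2 + 4 = 13
Path B total = 11 + 6 = 17
Critical path = longest path = max(13, 17) = 17

17


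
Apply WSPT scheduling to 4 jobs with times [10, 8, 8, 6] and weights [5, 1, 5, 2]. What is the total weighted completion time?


Compute p/w ratios and sort ascending (WSPT): [(8, 5), (10, 5), (6, 2), (8, 1)]
Compute weighted completion times:
  Job (p=8,w=5): C=8, w*C=5*8=40
  Job (p=10,w=5): C=18, w*C=5*18=90
  Job (p=6,w=2): C=24, w*C=2*24=48
  Job (p=8,w=1): C=32, w*C=1*32=32
Total weighted completion time = 210

210


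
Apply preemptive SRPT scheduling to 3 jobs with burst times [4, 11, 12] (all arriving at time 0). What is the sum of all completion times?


Since all jobs arrive at t=0, SRPT equals SPT ordering.
SPT order: [4, 11, 12]
Completion times:
  Job 1: p=4, C=4
  Job 2: p=11, C=15
  Job 3: p=12, C=27
Total completion time = 4 + 15 + 27 = 46

46


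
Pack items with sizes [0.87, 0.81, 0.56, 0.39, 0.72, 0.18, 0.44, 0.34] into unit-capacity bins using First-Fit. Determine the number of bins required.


Place items sequentially using First-Fit:
  Item 0.87 -> new Bin 1
  Item 0.81 -> new Bin 2
  Item 0.56 -> new Bin 3
  Item 0.39 -> Bin 3 (now 0.95)
  Item 0.72 -> new Bin 4
  Item 0.18 -> Bin 2 (now 0.99)
  Item 0.44 -> new Bin 5
  Item 0.34 -> Bin 5 (now 0.78)
Total bins used = 5

5


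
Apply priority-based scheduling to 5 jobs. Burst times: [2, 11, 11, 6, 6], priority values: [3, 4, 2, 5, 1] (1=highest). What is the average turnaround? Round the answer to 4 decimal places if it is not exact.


Sort by priority (ascending = highest first):
Order: [(1, 6), (2, 11), (3, 2), (4, 11), (5, 6)]
Completion times:
  Priority 1, burst=6, C=6
  Priority 2, burst=11, C=17
  Priority 3, burst=2, C=19
  Priority 4, burst=11, C=30
  Priority 5, burst=6, C=36
Average turnaround = 108/5 = 21.6

21.6


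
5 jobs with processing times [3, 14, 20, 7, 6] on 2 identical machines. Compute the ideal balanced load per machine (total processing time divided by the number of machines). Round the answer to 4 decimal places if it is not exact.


Total processing time = 3 + 14 + 20 + 7 + 6 = 50
Number of machines = 2
Ideal balanced load = 50 / 2 = 25.0

25.0


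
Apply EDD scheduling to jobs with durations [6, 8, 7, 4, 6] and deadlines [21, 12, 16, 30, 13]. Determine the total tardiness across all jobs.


Sort by due date (EDD order): [(8, 12), (6, 13), (7, 16), (6, 21), (4, 30)]
Compute completion times and tardiness:
  Job 1: p=8, d=12, C=8, tardiness=max(0,8-12)=0
  Job 2: p=6, d=13, C=14, tardiness=max(0,14-13)=1
  Job 3: p=7, d=16, C=21, tardiness=max(0,21-16)=5
  Job 4: p=6, d=21, C=27, tardiness=max(0,27-21)=6
  Job 5: p=4, d=30, C=31, tardiness=max(0,31-30)=1
Total tardiness = 13

13


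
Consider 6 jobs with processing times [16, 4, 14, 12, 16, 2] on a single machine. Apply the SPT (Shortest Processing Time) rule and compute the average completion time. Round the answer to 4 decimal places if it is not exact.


Sort jobs by processing time (SPT order): [2, 4, 12, 14, 16, 16]
Compute completion times sequentially:
  Job 1: processing = 2, completes at 2
  Job 2: processing = 4, completes at 6
  Job 3: processing = 12, completes at 18
  Job 4: processing = 14, completes at 32
  Job 5: processing = 16, completes at 48
  Job 6: processing = 16, completes at 64
Sum of completion times = 170
Average completion time = 170/6 = 28.3333

28.3333


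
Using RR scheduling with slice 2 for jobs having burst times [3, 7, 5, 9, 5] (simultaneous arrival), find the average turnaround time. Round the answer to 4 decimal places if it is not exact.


Time quantum = 2
Execution trace:
  J1 runs 2 units, time = 2
  J2 runs 2 units, time = 4
  J3 runs 2 units, time = 6
  J4 runs 2 units, time = 8
  J5 runs 2 units, time = 10
  J1 runs 1 units, time = 11
  J2 runs 2 units, time = 13
  J3 runs 2 units, time = 15
  J4 runs 2 units, time = 17
  J5 runs 2 units, time = 19
  J2 runs 2 units, time = 21
  J3 runs 1 units, time = 22
  J4 runs 2 units, time = 24
  J5 runs 1 units, time = 25
  J2 runs 1 units, time = 26
  J4 runs 2 units, time = 28
  J4 runs 1 units, time = 29
Finish times: [11, 26, 22, 29, 25]
Average turnaround = 113/5 = 22.6

22.6


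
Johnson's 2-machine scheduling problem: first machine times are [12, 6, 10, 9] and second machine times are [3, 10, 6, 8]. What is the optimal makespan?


Apply Johnson's rule:
  Group 1 (a <= b): [(2, 6, 10)]
  Group 2 (a > b): [(4, 9, 8), (3, 10, 6), (1, 12, 3)]
Optimal job order: [2, 4, 3, 1]
Schedule:
  Job 2: M1 done at 6, M2 done at 16
  Job 4: M1 done at 15, M2 done at 24
  Job 3: M1 done at 25, M2 done at 31
  Job 1: M1 done at 37, M2 done at 40
Makespan = 40

40


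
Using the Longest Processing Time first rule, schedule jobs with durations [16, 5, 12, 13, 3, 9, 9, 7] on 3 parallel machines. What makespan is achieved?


Sort jobs in decreasing order (LPT): [16, 13, 12, 9, 9, 7, 5, 3]
Assign each job to the least loaded machine:
  Machine 1: jobs [16, 7], load = 23
  Machine 2: jobs [13, 9, 3], load = 25
  Machine 3: jobs [12, 9, 5], load = 26
Makespan = max load = 26

26


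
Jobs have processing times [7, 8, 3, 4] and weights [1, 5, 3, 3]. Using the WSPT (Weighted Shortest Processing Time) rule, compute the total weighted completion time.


Compute p/w ratios and sort ascending (WSPT): [(3, 3), (4, 3), (8, 5), (7, 1)]
Compute weighted completion times:
  Job (p=3,w=3): C=3, w*C=3*3=9
  Job (p=4,w=3): C=7, w*C=3*7=21
  Job (p=8,w=5): C=15, w*C=5*15=75
  Job (p=7,w=1): C=22, w*C=1*22=22
Total weighted completion time = 127

127


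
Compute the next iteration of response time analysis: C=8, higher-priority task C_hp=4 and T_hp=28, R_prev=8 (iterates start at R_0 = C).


R_next = C + ceil(R_prev / T_hp) * C_hp
ceil(8 / 28) = ceil(0.2857) = 1
Interference = 1 * 4 = 4
R_next = 8 + 4 = 12

12
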